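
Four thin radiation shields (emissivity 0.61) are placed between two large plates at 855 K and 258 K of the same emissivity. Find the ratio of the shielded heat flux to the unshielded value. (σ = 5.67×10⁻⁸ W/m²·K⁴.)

ratio ≈ 0.200

With N identical shields there are N+1 = 5 gaps in series, each with the same radiative resistance, so the flux falls to 1/(N+1) of its unshielded value.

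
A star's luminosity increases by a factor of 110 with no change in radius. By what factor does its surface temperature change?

P ∝ T⁴ ⇒ T ∝ P^(1/4), so T scales by (110)^(1/4) = 3.24.

factor ≈ 3.24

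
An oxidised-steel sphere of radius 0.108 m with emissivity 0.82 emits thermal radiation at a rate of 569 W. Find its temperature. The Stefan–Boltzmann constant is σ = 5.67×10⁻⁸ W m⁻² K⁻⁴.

A = 4πr² = 4π × (0.108)² = 0.147 m².
From P = εσAT⁴, T = (P / εσA)^(1/4) = (569 / (0.82 × 5.67×10⁻⁸ × 0.147))^(1/4).
T = (8.35×10^10)^(1/4) = 538 K.

T ≈ 538 K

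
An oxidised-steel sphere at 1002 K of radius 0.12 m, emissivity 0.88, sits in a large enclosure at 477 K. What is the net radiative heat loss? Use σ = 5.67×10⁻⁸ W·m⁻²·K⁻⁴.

A = 4πr² = 4π × (0.12)² = 0.181 m².
Q = εσA(T⁴ − T_s⁴). T⁴ − T_s⁴ = (1002)⁴ − (477)⁴ = 1.01×10^12 − 5.18×10^10 = 9.56×10^11 K⁴.
Q = 0.88 × 5.67×10⁻⁸ × 0.181 × 9.56×10^11 = 8630 W.

Q ≈ 8630 W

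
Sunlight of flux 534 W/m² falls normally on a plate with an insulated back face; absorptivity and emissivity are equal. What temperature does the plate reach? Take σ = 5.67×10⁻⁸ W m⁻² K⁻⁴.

T ≈ 312 K

Absorbed flux αS = emitted flux εσT⁴ (one radiating face); with α = ε, T = (S/σ)^(1/4).
T = (534 / 5.67×10⁻⁸)^(1/4) = (9.42×10^9)^(1/4).
T = 312 K.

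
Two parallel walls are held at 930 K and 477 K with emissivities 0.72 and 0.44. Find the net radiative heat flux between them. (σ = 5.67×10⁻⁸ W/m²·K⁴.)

q ≈ 14800 W/m²

For two large parallel gray plates, q = σ(T₁⁴ − T₂⁴) / (1/ε₁ + 1/ε₂ − 1).
1/ε₁ + 1/ε₂ − 1 = 1/0.72 + 1/0.44 − 1 = 2.662.
T₁⁴ − T₂⁴ = 7.48×10^11 − 5.18×10^10 = 6.96×10^11 K⁴.
q = 5.67×10⁻⁸ × 6.96×10^11 / 2.662 = 14800 W/m².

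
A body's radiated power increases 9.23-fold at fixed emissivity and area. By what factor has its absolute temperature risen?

factor ≈ 1.74

P ∝ T⁴ ⇒ T ∝ P^(1/4), so T scales by (9.23)^(1/4) = 1.74.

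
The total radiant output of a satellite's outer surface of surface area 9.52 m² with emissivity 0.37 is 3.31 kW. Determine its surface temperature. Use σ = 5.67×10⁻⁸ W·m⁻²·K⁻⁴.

From P = εσAT⁴, T = (P / εσA)^(1/4) = (3310 / (0.37 × 5.67×10⁻⁸ × 9.52))^(1/4).
T = (1.66×10^10)^(1/4) = 359 K.

T ≈ 359 K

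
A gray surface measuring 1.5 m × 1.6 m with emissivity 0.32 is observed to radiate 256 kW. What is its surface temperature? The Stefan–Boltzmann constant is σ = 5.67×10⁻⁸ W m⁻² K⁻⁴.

T ≈ 1560 K

A = 1.5 × 1.6 = 2.40 m².
From P = εσAT⁴, T = (P / εσA)^(1/4) = (2.56×10^5 / (0.32 × 5.67×10⁻⁸ × 2.40))^(1/4).
T = (5.88×10^12)^(1/4) = 1560 K.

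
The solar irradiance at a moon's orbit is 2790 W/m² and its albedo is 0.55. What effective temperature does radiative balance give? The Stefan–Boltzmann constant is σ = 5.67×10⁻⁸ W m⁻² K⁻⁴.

T ≈ 273 K

Power absorbed = (1−a)S·πR²; power emitted = 4πR²σT⁴. Equating and cancelling πR²:
T = ((1−a)S / 4σ)^(1/4) = (1260 / (4 × 5.67×10⁻⁸))^(1/4) = (5.54×10^9)^(1/4).
T = 273 K.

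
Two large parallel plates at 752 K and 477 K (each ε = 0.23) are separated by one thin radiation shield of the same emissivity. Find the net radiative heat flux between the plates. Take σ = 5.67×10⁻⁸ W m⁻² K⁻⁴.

q ≈ 987 W/m²

Each of the 2 gaps contributes resistance (2/ε − 1) = 2/0.23 − 1 = 7.696; total = 15.39.
q = σ(T₁⁴ − T₂⁴) / 15.39 = 5.67×10⁻⁸ × 2.68×10^11 / 15.39 = 987 W/m².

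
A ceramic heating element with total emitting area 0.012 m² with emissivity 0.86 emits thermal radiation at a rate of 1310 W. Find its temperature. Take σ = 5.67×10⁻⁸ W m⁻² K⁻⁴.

T ≈ 1220 K

From P = εσAT⁴, T = (P / εσA)^(1/4) = (1310 / (0.86 × 5.67×10⁻⁸ × 0.0120))^(1/4).
T = (2.24×10^12)^(1/4) = 1220 K.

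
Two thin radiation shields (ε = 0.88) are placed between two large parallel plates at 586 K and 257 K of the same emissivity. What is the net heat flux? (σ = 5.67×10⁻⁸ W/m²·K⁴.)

q ≈ 1690 W/m²

Each of the 3 gaps contributes resistance (2/ε − 1) = 2/0.88 − 1 = 1.273; total = 3.818.
q = σ(T₁⁴ − T₂⁴) / 3.818 = 5.67×10⁻⁸ × 1.14×10^11 / 3.818 = 1690 W/m².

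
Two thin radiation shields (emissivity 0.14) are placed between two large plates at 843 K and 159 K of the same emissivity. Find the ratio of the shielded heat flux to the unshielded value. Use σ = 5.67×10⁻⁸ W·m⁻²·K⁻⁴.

ratio ≈ 0.333

With N identical shields there are N+1 = 3 gaps in series, each with the same radiative resistance, so the flux falls to 1/(N+1) of its unshielded value.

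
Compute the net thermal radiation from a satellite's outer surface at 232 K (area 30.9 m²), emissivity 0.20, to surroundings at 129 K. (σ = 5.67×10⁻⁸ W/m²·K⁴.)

Q ≈ 918 W

Q = εσA(T⁴ − T_s⁴). T⁴ − T_s⁴ = (232)⁴ − (129)⁴ = 2.90×10^9 − 2.77×10^8 = 2.62×10^9 K⁴.
Q = 0.20 × 5.67×10⁻⁸ × 30.9 × 2.62×10^9 = 918 W.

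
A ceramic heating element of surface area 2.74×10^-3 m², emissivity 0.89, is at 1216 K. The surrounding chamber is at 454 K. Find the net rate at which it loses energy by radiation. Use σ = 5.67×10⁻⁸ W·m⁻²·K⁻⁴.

Q ≈ 296 W

Q = εσA(T⁴ − T_s⁴). T⁴ − T_s⁴ = (1216)⁴ − (454)⁴ = 2.19×10^12 − 4.25×10^10 = 2.14×10^12 K⁴.
Q = 0.89 × 5.67×10⁻⁸ × 2.74×10^-3 × 2.14×10^12 = 296 W.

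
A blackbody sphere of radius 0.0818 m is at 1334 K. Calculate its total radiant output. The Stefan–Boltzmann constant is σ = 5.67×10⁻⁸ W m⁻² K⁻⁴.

A = 4πr² = 4π × (0.0818)² = 0.0841 m².
P = σAT⁴ = 5.67×10⁻⁸ × 0.0841 × (1334)⁴ = 5.67×10⁻⁸ × 0.0841 × 3.17×10^12.
P = 15100 W.

P ≈ 15100 W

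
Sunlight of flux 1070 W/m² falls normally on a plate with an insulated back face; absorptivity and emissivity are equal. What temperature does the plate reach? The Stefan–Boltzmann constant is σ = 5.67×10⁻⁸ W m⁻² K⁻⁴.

Absorbed flux αS = emitted flux εσT⁴ (one radiating face); with α = ε, T = (S/σ)^(1/4).
T = (1070 / 5.67×10⁻⁸)^(1/4) = (1.89×10^10)^(1/4).
T = 371 K.

T ≈ 371 K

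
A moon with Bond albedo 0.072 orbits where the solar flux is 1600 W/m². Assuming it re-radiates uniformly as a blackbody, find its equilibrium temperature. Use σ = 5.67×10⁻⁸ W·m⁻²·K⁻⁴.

T ≈ 284 K

Power absorbed = (1−a)S·πR²; power emitted = 4πR²σT⁴. Equating and cancelling πR²:
T = ((1−a)S / 4σ)^(1/4) = (1480 / (4 × 5.67×10⁻⁸))^(1/4) = (6.55×10^9)^(1/4).
T = 284 K.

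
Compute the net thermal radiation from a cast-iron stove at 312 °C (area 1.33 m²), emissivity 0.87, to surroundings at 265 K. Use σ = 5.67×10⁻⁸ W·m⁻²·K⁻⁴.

Convert: 312 °C = 585 K.
Q = εσA(T⁴ − T_s⁴). T⁴ − T_s⁴ = (585)⁴ − (265)⁴ = 1.17×10^11 − 4.93×10^9 = 1.12×10^11 K⁴.
Q = 0.87 × 5.67×10⁻⁸ × 1.33 × 1.12×10^11 = 7360 W.

Q ≈ 7360 W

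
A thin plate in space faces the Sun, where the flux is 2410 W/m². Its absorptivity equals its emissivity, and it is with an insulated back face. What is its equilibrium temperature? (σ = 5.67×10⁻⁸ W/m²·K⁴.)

T ≈ 454 K

Absorbed flux αS = emitted flux εσT⁴ (one radiating face); with α = ε, T = (S/σ)^(1/4).
T = (2410 / 5.67×10⁻⁸)^(1/4) = (4.25×10^10)^(1/4).
T = 454 K.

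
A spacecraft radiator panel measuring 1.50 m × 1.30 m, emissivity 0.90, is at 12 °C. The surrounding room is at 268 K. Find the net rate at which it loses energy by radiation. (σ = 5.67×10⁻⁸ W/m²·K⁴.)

A = 1.50 × 1.30 = 1.95 m².
Convert: 12 °C = 285 K.
Q = εσA(T⁴ − T_s⁴). T⁴ − T_s⁴ = (285)⁴ − (268)⁴ = 6.60×10^9 − 5.16×10^9 = 1.44×10^9 K⁴.
Q = 0.90 × 5.67×10⁻⁸ × 1.95 × 1.44×10^9 = 143 W.

Q ≈ 143 W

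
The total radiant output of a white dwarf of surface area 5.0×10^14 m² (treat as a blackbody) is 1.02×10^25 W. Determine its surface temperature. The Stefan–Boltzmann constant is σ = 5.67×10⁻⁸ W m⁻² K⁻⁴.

T ≈ 24500 K

From P = σAT⁴, T = (P / σA)^(1/4) = (1.02×10^25 / (5.67×10⁻⁸ × 5.00×10^14))^(1/4).
T = (3.60×10^17)^(1/4) = 24500 K.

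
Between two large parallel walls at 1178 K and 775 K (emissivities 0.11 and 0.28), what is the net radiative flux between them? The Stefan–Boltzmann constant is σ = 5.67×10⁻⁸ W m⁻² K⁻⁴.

For two large parallel gray plates, q = σ(T₁⁴ − T₂⁴) / (1/ε₁ + 1/ε₂ − 1).
1/ε₁ + 1/ε₂ − 1 = 1/0.11 + 1/0.28 − 1 = 11.66.
T₁⁴ − T₂⁴ = 1.93×10^12 − 3.61×10^11 = 1.56×10^12 K⁴.
q = 5.67×10⁻⁸ × 1.56×10^12 / 11.66 = 7610 W/m².

q ≈ 7610 W/m²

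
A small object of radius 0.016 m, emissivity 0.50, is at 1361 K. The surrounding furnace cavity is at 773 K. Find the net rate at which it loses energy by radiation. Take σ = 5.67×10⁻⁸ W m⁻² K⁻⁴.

A = 4πr² = 4π × (0.016)² = 3.22×10^-3 m².
Q = εσA(T⁴ − T_s⁴). T⁴ − T_s⁴ = (1361)⁴ − (773)⁴ = 3.43×10^12 − 3.57×10^11 = 3.07×10^12 K⁴.
Q = 0.50 × 5.67×10⁻⁸ × 3.22×10^-3 × 3.07×10^12 = 280 W.

Q ≈ 280 W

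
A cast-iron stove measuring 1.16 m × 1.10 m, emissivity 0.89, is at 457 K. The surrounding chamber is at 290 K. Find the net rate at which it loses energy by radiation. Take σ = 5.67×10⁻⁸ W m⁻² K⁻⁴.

Q ≈ 2350 W

A = 1.16 × 1.10 = 1.28 m².
Q = εσA(T⁴ − T_s⁴). T⁴ − T_s⁴ = (457)⁴ − (290)⁴ = 4.36×10^10 − 7.07×10^9 = 3.65×10^10 K⁴.
Q = 0.89 × 5.67×10⁻⁸ × 1.28 × 3.65×10^10 = 2350 W.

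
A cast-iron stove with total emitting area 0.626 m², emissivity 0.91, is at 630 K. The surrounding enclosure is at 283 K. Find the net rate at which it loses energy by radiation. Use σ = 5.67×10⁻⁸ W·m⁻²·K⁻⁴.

Q = εσA(T⁴ − T_s⁴). T⁴ − T_s⁴ = (630)⁴ − (283)⁴ = 1.58×10^11 − 6.41×10^9 = 1.51×10^11 K⁴.
Q = 0.91 × 5.67×10⁻⁸ × 0.626 × 1.51×10^11 = 4880 W.

Q ≈ 4880 W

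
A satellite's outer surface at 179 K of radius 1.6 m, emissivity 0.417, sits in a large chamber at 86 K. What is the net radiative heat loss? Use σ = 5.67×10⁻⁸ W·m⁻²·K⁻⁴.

A = 4πr² = 4π × (1.6)² = 32.2 m².
Q = εσA(T⁴ − T_s⁴). T⁴ − T_s⁴ = (179)⁴ − (86)⁴ = 1.03×10^9 − 5.47×10^7 = 9.72×10^8 K⁴.
Q = 0.417 × 5.67×10⁻⁸ × 32.2 × 9.72×10^8 = 739 W.

Q ≈ 739 W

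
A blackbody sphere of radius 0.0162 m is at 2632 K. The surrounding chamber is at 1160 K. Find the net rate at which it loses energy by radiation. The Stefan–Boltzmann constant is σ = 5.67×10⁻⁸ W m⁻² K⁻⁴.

A = 4πr² = 4π × (0.0162)² = 3.30×10^-3 m².
Q = σA(T⁴ − T_s⁴). T⁴ − T_s⁴ = (2632)⁴ − (1160)⁴ = 4.80×10^13 − 1.81×10^12 = 4.62×10^13 K⁴.
Q = 5.67×10⁻⁸ × 3.30×10^-3 × 4.62×10^13 = 8640 W.

Q ≈ 8640 W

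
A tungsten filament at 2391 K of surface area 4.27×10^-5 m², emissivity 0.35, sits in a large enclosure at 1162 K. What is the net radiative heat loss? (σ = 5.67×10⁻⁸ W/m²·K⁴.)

Q = εσA(T⁴ − T_s⁴). T⁴ − T_s⁴ = (2391)⁴ − (1162)⁴ = 3.27×10^13 − 1.82×10^12 = 3.09×10^13 K⁴.
Q = 0.35 × 5.67×10⁻⁸ × 4.27×10^-5 × 3.09×10^13 = 26.1 W.

Q ≈ 26.1 W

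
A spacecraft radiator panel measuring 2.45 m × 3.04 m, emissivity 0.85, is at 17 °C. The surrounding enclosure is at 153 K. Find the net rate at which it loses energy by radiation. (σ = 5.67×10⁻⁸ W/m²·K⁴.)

Q ≈ 2340 W

A = 2.45 × 3.04 = 7.45 m².
Convert: 17 °C = 290 K.
Q = εσA(T⁴ − T_s⁴). T⁴ − T_s⁴ = (290)⁴ − (153)⁴ = 7.07×10^9 − 5.48×10^8 = 6.52×10^9 K⁴.
Q = 0.85 × 5.67×10⁻⁸ × 7.45 × 6.52×10^9 = 2340 W.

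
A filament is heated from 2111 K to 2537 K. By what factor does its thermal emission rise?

P ∝ T⁴, so the ratio is (2537/2111)⁴ = (1.202)⁴ = 2.09.

ratio ≈ 2.09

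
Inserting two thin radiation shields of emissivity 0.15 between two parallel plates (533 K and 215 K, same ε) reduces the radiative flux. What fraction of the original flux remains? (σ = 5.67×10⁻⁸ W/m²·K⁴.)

ratio ≈ 0.333

With N identical shields there are N+1 = 3 gaps in series, each with the same radiative resistance, so the flux falls to 1/(N+1) of its unshielded value.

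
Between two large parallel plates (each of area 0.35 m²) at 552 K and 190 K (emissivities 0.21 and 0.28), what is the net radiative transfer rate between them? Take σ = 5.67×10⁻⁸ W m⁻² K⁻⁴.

For two large parallel gray plates, q = σ(T₁⁴ − T₂⁴) / (1/ε₁ + 1/ε₂ − 1).
1/ε₁ + 1/ε₂ − 1 = 1/0.21 + 1/0.28 − 1 = 7.333.
T₁⁴ − T₂⁴ = 9.28×10^10 − 1.30×10^9 = 9.15×10^10 K⁴.
q = 5.67×10⁻⁸ × 9.15×10^10 / 7.333 = 708 W/m².
Q = q·A = 708 × 0.35 = 248 W.

Q ≈ 248 W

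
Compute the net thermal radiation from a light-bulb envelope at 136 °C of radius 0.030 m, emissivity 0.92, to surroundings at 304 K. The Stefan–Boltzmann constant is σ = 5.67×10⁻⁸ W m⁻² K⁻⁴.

Q ≈ 11.5 W

A = 4πr² = 4π × (0.030)² = 0.0113 m².
Convert: 136 °C = 409 K.
Q = εσA(T⁴ − T_s⁴). T⁴ − T_s⁴ = (409)⁴ − (304)⁴ = 2.80×10^10 − 8.54×10^9 = 1.94×10^10 K⁴.
Q = 0.92 × 5.67×10⁻⁸ × 0.0113 × 1.94×10^10 = 11.5 W.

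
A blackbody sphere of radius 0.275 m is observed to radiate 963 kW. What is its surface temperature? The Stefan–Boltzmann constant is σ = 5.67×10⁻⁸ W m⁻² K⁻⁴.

A = 4πr² = 4π × (0.275)² = 0.950 m².
From P = σAT⁴, T = (P / σA)^(1/4) = (9.63×10^5 / (5.67×10⁻⁸ × 0.950))^(1/4).
T = (1.79×10^13)^(1/4) = 2060 K.

T ≈ 2060 K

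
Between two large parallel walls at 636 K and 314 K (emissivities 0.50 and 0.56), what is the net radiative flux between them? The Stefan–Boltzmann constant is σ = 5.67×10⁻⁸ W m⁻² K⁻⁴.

For two large parallel gray plates, q = σ(T₁⁴ − T₂⁴) / (1/ε₁ + 1/ε₂ − 1).
1/ε₁ + 1/ε₂ − 1 = 1/0.50 + 1/0.56 − 1 = 2.786.
T₁⁴ − T₂⁴ = 1.64×10^11 − 9.72×10^9 = 1.54×10^11 K⁴.
q = 5.67×10⁻⁸ × 1.54×10^11 / 2.786 = 3130 W/m².

q ≈ 3130 W/m²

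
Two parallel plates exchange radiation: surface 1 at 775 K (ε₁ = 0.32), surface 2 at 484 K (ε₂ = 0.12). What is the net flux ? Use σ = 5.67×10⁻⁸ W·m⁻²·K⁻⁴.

For two large parallel gray plates, q = σ(T₁⁴ − T₂⁴) / (1/ε₁ + 1/ε₂ − 1).
1/ε₁ + 1/ε₂ − 1 = 1/0.32 + 1/0.12 − 1 = 10.46.
T₁⁴ − T₂⁴ = 3.61×10^11 − 5.49×10^10 = 3.06×10^11 K⁴.
q = 5.67×10⁻⁸ × 3.06×10^11 / 10.46 = 1660 W/m².

q ≈ 1660 W/m²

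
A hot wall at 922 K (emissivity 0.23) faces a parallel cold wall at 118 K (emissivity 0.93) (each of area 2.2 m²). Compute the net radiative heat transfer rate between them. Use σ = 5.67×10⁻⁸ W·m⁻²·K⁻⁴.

Q ≈ 20400 W

For two large parallel gray plates, q = σ(T₁⁴ − T₂⁴) / (1/ε₁ + 1/ε₂ − 1).
1/ε₁ + 1/ε₂ − 1 = 1/0.23 + 1/0.93 − 1 = 4.423.
T₁⁴ − T₂⁴ = 7.23×10^11 − 1.94×10^8 = 7.22×10^11 K⁴.
q = 5.67×10⁻⁸ × 7.22×10^11 / 4.423 = 9260 W/m².
Q = q·A = 9260 × 2.2 = 20400 W.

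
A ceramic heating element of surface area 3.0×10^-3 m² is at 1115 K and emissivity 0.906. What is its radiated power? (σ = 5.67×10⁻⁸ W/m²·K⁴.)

P ≈ 238 W

Stefan–Boltzmann: P = εσAT⁴ = 0.906 × 5.67×10⁻⁸ × 3.00×10^-3 × (1115)⁴ = 0.906 × 5.67×10⁻⁸ × 3.00×10^-3 × 1.55×10^12.
P = 238 W.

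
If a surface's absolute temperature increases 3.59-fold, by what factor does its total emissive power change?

P ∝ T⁴, so the power scales as (3.59)⁴ = 166.

factor ≈ 166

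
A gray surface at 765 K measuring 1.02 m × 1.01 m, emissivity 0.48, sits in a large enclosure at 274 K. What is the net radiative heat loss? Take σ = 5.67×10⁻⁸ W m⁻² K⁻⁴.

Q ≈ 9440 W

A = 1.02 × 1.01 = 1.03 m².
Q = εσA(T⁴ − T_s⁴). T⁴ − T_s⁴ = (765)⁴ − (274)⁴ = 3.42×10^11 − 5.64×10^9 = 3.37×10^11 K⁴.
Q = 0.48 × 5.67×10⁻⁸ × 1.03 × 3.37×10^11 = 9440 W.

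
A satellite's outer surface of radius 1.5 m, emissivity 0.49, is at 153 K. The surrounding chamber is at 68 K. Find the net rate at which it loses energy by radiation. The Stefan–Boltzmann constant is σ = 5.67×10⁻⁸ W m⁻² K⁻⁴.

A = 4πr² = 4π × (1.5)² = 28.3 m².
Q = εσA(T⁴ − T_s⁴). T⁴ − T_s⁴ = (153)⁴ − (68)⁴ = 5.48×10^8 − 2.14×10^7 = 5.27×10^8 K⁴.
Q = 0.49 × 5.67×10⁻⁸ × 28.3 × 5.27×10^8 = 414 W.

Q ≈ 414 W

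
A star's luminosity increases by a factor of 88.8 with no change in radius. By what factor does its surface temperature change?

factor ≈ 3.07

P ∝ T⁴ ⇒ T ∝ P^(1/4), so T scales by (88.8)^(1/4) = 3.07.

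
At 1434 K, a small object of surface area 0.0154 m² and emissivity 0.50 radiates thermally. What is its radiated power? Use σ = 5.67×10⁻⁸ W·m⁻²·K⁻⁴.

Stefan–Boltzmann: P = εσAT⁴ = 0.50 × 5.67×10⁻⁸ × 0.0154 × (1434)⁴ = 0.50 × 5.67×10⁻⁸ × 0.0154 × 4.23×10^12.
P = 1850 W.

P ≈ 1850 W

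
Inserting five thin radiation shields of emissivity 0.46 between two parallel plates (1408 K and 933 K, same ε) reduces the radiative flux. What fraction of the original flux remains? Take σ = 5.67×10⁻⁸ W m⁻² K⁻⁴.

With N identical shields there are N+1 = 6 gaps in series, each with the same radiative resistance, so the flux falls to 1/(N+1) of its unshielded value.

ratio ≈ 0.167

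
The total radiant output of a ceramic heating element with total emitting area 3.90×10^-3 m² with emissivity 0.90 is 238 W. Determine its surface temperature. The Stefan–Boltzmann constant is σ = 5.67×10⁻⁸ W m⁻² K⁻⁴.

T ≈ 1050 K

From P = εσAT⁴, T = (P / εσA)^(1/4) = (238 / (0.90 × 5.67×10⁻⁸ × 3.90×10^-3))^(1/4).
T = (1.20×10^12)^(1/4) = 1050 K.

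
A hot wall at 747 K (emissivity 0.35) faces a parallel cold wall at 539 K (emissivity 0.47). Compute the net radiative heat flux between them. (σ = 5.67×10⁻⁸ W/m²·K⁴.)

For two large parallel gray plates, q = σ(T₁⁴ − T₂⁴) / (1/ε₁ + 1/ε₂ − 1).
1/ε₁ + 1/ε₂ − 1 = 1/0.35 + 1/0.47 − 1 = 3.985.
T₁⁴ − T₂⁴ = 3.11×10^11 − 8.44×10^10 = 2.27×10^11 K⁴.
q = 5.67×10⁻⁸ × 2.27×10^11 / 3.985 = 3230 W/m².

q ≈ 3230 W/m²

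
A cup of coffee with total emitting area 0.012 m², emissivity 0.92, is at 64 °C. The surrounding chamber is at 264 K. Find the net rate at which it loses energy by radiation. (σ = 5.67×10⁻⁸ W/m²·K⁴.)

Q ≈ 5.03 W

Convert: 64 °C = 337 K.
Q = εσA(T⁴ − T_s⁴). T⁴ − T_s⁴ = (337)⁴ − (264)⁴ = 1.29×10^10 − 4.86×10^9 = 8.04×10^9 K⁴.
Q = 0.92 × 5.67×10⁻⁸ × 0.0120 × 8.04×10^9 = 5.03 W.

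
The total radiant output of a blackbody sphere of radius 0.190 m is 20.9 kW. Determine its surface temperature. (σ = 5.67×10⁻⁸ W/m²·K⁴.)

T ≈ 949 K

A = 4πr² = 4π × (0.190)² = 0.454 m².
From P = σAT⁴, T = (P / σA)^(1/4) = (20900 / (5.67×10⁻⁸ × 0.454))^(1/4).
T = (8.13×10^11)^(1/4) = 949 K.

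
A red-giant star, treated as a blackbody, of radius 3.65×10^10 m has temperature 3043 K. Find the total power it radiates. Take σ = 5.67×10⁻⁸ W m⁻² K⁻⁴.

A = 4πr² = 4π × (3.65×10^10)² = 1.67×10^22 m².
P = σAT⁴ = 5.67×10⁻⁸ × 1.67×10^22 × (3043)⁴ = 5.67×10⁻⁸ × 1.67×10^22 × 8.57×10^13.
P = 8.14×10^28 W.

P ≈ 8.14×10^28 W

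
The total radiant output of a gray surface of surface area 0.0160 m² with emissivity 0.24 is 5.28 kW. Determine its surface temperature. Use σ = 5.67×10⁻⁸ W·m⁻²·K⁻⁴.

T ≈ 2220 K

From P = εσAT⁴, T = (P / εσA)^(1/4) = (5280 / (0.24 × 5.67×10⁻⁸ × 0.0160))^(1/4).
T = (2.43×10^13)^(1/4) = 2220 K.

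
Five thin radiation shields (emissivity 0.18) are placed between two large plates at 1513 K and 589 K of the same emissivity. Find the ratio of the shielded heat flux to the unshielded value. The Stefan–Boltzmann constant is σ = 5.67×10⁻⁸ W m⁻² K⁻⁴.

With N identical shields there are N+1 = 6 gaps in series, each with the same radiative resistance, so the flux falls to 1/(N+1) of its unshielded value.

ratio ≈ 0.167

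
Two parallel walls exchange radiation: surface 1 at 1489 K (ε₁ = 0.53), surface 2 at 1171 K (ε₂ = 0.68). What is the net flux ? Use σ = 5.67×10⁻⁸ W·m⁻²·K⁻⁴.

q ≈ 73000 W/m²

For two large parallel gray plates, q = σ(T₁⁴ − T₂⁴) / (1/ε₁ + 1/ε₂ − 1).
1/ε₁ + 1/ε₂ − 1 = 1/0.53 + 1/0.68 − 1 = 2.357.
T₁⁴ − T₂⁴ = 4.92×10^12 − 1.88×10^12 = 3.04×10^12 K⁴.
q = 5.67×10⁻⁸ × 3.04×10^12 / 2.357 = 73000 W/m².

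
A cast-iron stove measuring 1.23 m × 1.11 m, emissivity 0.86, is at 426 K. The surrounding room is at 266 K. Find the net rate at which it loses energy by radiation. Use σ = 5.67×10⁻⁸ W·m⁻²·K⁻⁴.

Q ≈ 1860 W

A = 1.23 × 1.11 = 1.37 m².
Q = εσA(T⁴ − T_s⁴). T⁴ − T_s⁴ = (426)⁴ − (266)⁴ = 3.29×10^10 − 5.01×10^9 = 2.79×10^10 K⁴.
Q = 0.86 × 5.67×10⁻⁸ × 1.37 × 2.79×10^10 = 1860 W.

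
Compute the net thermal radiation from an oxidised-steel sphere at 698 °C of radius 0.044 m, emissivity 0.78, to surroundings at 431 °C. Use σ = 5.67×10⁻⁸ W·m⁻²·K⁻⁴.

A = 4πr² = 4π × (0.044)² = 0.0243 m².
Convert: 698 °C = 971 K; 431 °C = 704 K.
Q = εσA(T⁴ − T_s⁴). T⁴ − T_s⁴ = (971)⁴ − (704)⁴ = 8.89×10^11 − 2.46×10^11 = 6.43×10^11 K⁴.
Q = 0.78 × 5.67×10⁻⁸ × 0.0243 × 6.43×10^11 = 692 W.

Q ≈ 692 W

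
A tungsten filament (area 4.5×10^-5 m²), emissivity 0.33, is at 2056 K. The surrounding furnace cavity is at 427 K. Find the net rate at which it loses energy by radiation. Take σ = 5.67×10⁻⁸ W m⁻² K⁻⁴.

Q = εσA(T⁴ − T_s⁴). T⁴ − T_s⁴ = (2056)⁴ − (427)⁴ = 1.79×10^13 − 3.32×10^10 = 1.78×10^13 K⁴.
Q = 0.33 × 5.67×10⁻⁸ × 4.50×10^-5 × 1.78×10^13 = 15.0 W.

Q ≈ 15.0 W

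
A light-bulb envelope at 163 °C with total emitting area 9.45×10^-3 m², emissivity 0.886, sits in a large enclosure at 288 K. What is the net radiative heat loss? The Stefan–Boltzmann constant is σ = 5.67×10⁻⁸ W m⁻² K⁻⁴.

Q ≈ 13.9 W

Convert: 163 °C = 436 K.
Q = εσA(T⁴ − T_s⁴). T⁴ − T_s⁴ = (436)⁴ − (288)⁴ = 3.61×10^10 − 6.88×10^9 = 2.93×10^10 K⁴.
Q = 0.886 × 5.67×10⁻⁸ × 9.45×10^-3 × 2.93×10^10 = 13.9 W.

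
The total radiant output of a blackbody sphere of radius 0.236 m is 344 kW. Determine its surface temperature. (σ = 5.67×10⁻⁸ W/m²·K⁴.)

T ≈ 1720 K

A = 4πr² = 4π × (0.236)² = 0.700 m².
From P = σAT⁴, T = (P / σA)^(1/4) = (3.44×10^5 / (5.67×10⁻⁸ × 0.700))^(1/4).
T = (8.67×10^12)^(1/4) = 1720 K.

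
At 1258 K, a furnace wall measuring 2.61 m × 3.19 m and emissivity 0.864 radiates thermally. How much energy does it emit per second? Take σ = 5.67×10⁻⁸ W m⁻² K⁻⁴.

P ≈ 1.02×10^6 W

A = 2.61 × 3.19 = 8.33 m².
P = εσAT⁴ = 0.864 × 5.67×10⁻⁸ × 8.33 × (1258)⁴ = 0.864 × 5.67×10⁻⁸ × 8.33 × 2.50×10^12.
P = 1.02×10^6 W.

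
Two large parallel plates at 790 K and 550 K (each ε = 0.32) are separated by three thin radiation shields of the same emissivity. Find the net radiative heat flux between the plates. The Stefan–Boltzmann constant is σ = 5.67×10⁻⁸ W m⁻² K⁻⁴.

q ≈ 805 W/m²

Each of the 4 gaps contributes resistance (2/ε − 1) = 2/0.32 − 1 = 5.250; total = 21.00.
q = σ(T₁⁴ − T₂⁴) / 21.00 = 5.67×10⁻⁸ × 2.98×10^11 / 21.00 = 805 W/m².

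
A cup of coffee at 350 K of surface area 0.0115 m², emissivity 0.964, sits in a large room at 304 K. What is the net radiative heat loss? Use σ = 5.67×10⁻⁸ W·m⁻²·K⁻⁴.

Q = εσA(T⁴ − T_s⁴). T⁴ − T_s⁴ = (350)⁴ − (304)⁴ = 1.50×10^10 − 8.54×10^9 = 6.47×10^9 K⁴.
Q = 0.964 × 5.67×10⁻⁸ × 0.0115 × 6.47×10^9 = 4.06 W.

Q ≈ 4.06 W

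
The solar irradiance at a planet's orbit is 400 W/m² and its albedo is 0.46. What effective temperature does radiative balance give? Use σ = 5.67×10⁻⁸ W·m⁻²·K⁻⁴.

Power absorbed = (1−a)S·πR²; power emitted = 4πR²σT⁴. Equating and cancelling πR²:
T = ((1−a)S / 4σ)^(1/4) = (216 / (4 × 5.67×10⁻⁸))^(1/4) = (9.52×10^8)^(1/4).
T = 176 K.

T ≈ 176 K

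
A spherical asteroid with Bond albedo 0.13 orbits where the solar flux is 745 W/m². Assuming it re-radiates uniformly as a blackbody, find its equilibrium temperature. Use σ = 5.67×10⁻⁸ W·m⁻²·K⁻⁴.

T ≈ 231 K

Power absorbed = (1−a)S·πR²; power emitted = 4πR²σT⁴. Equating and cancelling πR²:
T = ((1−a)S / 4σ)^(1/4) = (648 / (4 × 5.67×10⁻⁸))^(1/4) = (2.86×10^9)^(1/4).
T = 231 K.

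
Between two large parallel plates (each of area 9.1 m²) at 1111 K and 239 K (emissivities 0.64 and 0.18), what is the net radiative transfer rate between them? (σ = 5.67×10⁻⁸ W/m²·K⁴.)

For two large parallel gray plates, q = σ(T₁⁴ − T₂⁴) / (1/ε₁ + 1/ε₂ − 1).
1/ε₁ + 1/ε₂ − 1 = 1/0.64 + 1/0.18 − 1 = 6.118.
T₁⁴ − T₂⁴ = 1.52×10^12 − 3.26×10^9 = 1.52×10^12 K⁴.
q = 5.67×10⁻⁸ × 1.52×10^12 / 6.118 = 14100 W/m².
Q = q·A = 14100 × 9.1 = 1.28×10^5 W.

Q ≈ 1.28×10^5 W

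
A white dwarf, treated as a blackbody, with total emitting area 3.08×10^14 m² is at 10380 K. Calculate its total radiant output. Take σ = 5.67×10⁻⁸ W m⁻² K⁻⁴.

P = σAT⁴ = 5.67×10⁻⁸ × 3.08×10^14 × (10380)⁴ = 5.67×10⁻⁸ × 3.08×10^14 × 1.16×10^16.
P = 2.03×10^23 W.

P ≈ 2.03×10^23 W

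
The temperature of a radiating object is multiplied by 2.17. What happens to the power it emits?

factor ≈ 22.2

P ∝ T⁴, so the power scales as (2.17)⁴ = 22.2.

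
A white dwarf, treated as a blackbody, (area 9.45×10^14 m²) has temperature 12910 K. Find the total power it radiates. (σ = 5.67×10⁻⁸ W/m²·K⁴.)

P ≈ 1.49×10^24 W

P = σAT⁴ = 5.67×10⁻⁸ × 9.45×10^14 × (12910)⁴ = 5.67×10⁻⁸ × 9.45×10^14 × 2.78×10^16.
P = 1.49×10^24 W.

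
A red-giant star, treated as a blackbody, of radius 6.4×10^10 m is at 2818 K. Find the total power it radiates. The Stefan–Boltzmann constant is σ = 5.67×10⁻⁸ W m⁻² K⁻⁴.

A = 4πr² = 4π × (6.4×10^10)² = 5.15×10^22 m².
P = σAT⁴ = 5.67×10⁻⁸ × 5.15×10^22 × (2818)⁴ = 5.67×10⁻⁸ × 5.15×10^22 × 6.31×10^13.
P = 1.84×10^29 W.

P ≈ 1.84×10^29 W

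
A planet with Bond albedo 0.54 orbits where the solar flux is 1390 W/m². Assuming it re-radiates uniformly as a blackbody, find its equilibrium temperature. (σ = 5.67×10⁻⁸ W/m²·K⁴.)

T ≈ 230 K

Power absorbed = (1−a)S·πR²; power emitted = 4πR²σT⁴. Equating and cancelling πR²:
T = ((1−a)S / 4σ)^(1/4) = (639 / (4 × 5.67×10⁻⁸))^(1/4) = (2.82×10^9)^(1/4).
T = 230 K.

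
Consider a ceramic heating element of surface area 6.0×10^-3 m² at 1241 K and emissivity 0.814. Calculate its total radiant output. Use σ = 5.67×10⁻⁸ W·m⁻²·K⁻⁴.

P ≈ 657 W

Stefan–Boltzmann: P = εσAT⁴ = 0.814 × 5.67×10⁻⁸ × 6.00×10^-3 × (1241)⁴ = 0.814 × 5.67×10⁻⁸ × 6.00×10^-3 × 2.37×10^12.
P = 657 W.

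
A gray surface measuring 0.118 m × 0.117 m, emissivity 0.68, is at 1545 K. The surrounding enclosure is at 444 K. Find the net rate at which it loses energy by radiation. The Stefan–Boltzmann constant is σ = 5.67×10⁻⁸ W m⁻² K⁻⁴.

A = 0.118 × 0.117 = 0.0138 m².
Q = εσA(T⁴ − T_s⁴). T⁴ − T_s⁴ = (1545)⁴ − (444)⁴ = 5.70×10^12 − 3.89×10^10 = 5.66×10^12 K⁴.
Q = 0.68 × 5.67×10⁻⁸ × 0.0138 × 5.66×10^12 = 3010 W.

Q ≈ 3010 W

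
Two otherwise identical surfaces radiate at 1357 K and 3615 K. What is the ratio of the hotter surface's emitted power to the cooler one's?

ratio ≈ 50.4

P ∝ T⁴, so the ratio is (3615/1357)⁴ = (2.664)⁴ = 50.4.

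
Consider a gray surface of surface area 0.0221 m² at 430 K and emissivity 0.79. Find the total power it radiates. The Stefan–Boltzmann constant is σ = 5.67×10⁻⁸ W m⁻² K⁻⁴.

P = εσAT⁴ = 0.79 × 5.67×10⁻⁸ × 0.0221 × (430)⁴ = 0.79 × 5.67×10⁻⁸ × 0.0221 × 3.42×10^10.
P = 33.8 W.

P ≈ 33.8 W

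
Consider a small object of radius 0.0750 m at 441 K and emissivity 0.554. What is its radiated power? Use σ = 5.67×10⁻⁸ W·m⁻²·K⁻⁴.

P ≈ 84.0 W

A = 4πr² = 4π × (0.0750)² = 0.0707 m².
Stefan–Boltzmann: P = εσAT⁴ = 0.554 × 5.67×10⁻⁸ × 0.0707 × (441)⁴ = 0.554 × 5.67×10⁻⁸ × 0.0707 × 3.78×10^10.
P = 84.0 W.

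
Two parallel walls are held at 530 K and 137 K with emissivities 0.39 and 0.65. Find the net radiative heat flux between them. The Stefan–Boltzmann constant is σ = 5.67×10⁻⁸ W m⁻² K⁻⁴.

q ≈ 1440 W/m²

For two large parallel gray plates, q = σ(T₁⁴ − T₂⁴) / (1/ε₁ + 1/ε₂ − 1).
1/ε₁ + 1/ε₂ − 1 = 1/0.39 + 1/0.65 − 1 = 3.103.
T₁⁴ − T₂⁴ = 7.89×10^10 − 3.52×10^8 = 7.86×10^10 K⁴.
q = 5.67×10⁻⁸ × 7.86×10^10 / 3.103 = 1440 W/m².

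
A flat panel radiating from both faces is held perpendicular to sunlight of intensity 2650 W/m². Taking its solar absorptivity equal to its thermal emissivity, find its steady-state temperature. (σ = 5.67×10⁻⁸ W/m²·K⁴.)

Absorbed flux αS = emitted flux 2εσT⁴ per unit area; with α = ε this gives T = (S/2σ)^(1/4).
T = (2650 / (2 × 5.67×10⁻⁸))^(1/4) = (2.34×10^10)^(1/4).
T = 391 K.

T ≈ 391 K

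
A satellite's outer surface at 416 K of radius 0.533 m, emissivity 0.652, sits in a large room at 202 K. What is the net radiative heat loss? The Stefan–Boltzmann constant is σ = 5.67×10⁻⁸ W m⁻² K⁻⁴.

Q ≈ 3730 W

A = 4πr² = 4π × (0.533)² = 3.57 m².
Q = εσA(T⁴ − T_s⁴). T⁴ − T_s⁴ = (416)⁴ − (202)⁴ = 2.99×10^10 − 1.66×10^9 = 2.83×10^10 K⁴.
Q = 0.652 × 5.67×10⁻⁸ × 3.57 × 2.83×10^10 = 3730 W.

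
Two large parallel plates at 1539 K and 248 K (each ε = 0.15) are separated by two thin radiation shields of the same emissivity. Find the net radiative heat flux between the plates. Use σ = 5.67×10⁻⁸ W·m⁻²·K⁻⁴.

Each of the 3 gaps contributes resistance (2/ε − 1) = 2/0.15 − 1 = 12.33; total = 37.00.
q = σ(T₁⁴ − T₂⁴) / 37.00 = 5.67×10⁻⁸ × 5.61×10^12 / 37.00 = 8590 W/m².

q ≈ 8590 W/m²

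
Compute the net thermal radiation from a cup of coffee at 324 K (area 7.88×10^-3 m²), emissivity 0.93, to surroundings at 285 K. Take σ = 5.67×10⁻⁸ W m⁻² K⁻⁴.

Q = εσA(T⁴ − T_s⁴). T⁴ − T_s⁴ = (324)⁴ − (285)⁴ = 1.10×10^10 − 6.60×10^9 = 4.42×10^9 K⁴.
Q = 0.93 × 5.67×10⁻⁸ × 7.88×10^-3 × 4.42×10^9 = 1.84 W.

Q ≈ 1.84 W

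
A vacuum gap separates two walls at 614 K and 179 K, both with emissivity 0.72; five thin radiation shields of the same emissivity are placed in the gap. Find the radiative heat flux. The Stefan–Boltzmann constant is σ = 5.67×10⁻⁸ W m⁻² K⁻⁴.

q ≈ 750 W/m²

Each of the 6 gaps contributes resistance (2/ε − 1) = 2/0.72 − 1 = 1.778; total = 10.67.
q = σ(T₁⁴ − T₂⁴) / 10.67 = 5.67×10⁻⁸ × 1.41×10^11 / 10.67 = 750 W/m².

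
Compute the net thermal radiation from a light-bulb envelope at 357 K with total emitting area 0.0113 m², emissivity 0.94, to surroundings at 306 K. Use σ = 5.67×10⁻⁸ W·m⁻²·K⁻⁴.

Q ≈ 4.50 W

Q = εσA(T⁴ − T_s⁴). T⁴ − T_s⁴ = (357)⁴ − (306)⁴ = 1.62×10^10 − 8.77×10^9 = 7.48×10^9 K⁴.
Q = 0.94 × 5.67×10⁻⁸ × 0.0113 × 7.48×10^9 = 4.50 W.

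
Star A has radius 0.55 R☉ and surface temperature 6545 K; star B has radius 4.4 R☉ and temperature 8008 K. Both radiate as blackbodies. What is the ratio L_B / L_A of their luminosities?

L_B/L_A ≈ 143

L = 4πR²σT⁴ ∝ R²T⁴, so L_B/L_A = (4.4/0.55)² × (8008/6545)⁴ = 64.0 × 2.24 = 143.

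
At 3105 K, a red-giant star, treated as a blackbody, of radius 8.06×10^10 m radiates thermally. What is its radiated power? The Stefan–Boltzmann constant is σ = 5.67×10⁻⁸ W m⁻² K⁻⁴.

P ≈ 4.30×10^29 W

A = 4πr² = 4π × (8.06×10^10)² = 8.16×10^22 m².
P = σAT⁴ = 5.67×10⁻⁸ × 8.16×10^22 × (3105)⁴ = 5.67×10⁻⁸ × 8.16×10^22 × 9.29×10^13.
P = 4.30×10^29 W.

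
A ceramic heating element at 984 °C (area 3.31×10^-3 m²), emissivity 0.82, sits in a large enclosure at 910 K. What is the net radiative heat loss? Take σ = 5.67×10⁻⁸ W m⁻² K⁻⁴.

Q ≈ 279 W

Convert: 984 °C = 1257 K.
Q = εσA(T⁴ − T_s⁴). T⁴ − T_s⁴ = (1257)⁴ − (910)⁴ = 2.50×10^12 − 6.86×10^11 = 1.81×10^12 K⁴.
Q = 0.82 × 5.67×10⁻⁸ × 3.31×10^-3 × 1.81×10^12 = 279 W.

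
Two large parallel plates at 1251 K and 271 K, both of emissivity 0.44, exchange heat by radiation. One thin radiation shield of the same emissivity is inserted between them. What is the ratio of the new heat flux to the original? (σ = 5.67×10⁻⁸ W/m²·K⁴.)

ratio ≈ 0.500

With N identical shields there are N+1 = 2 gaps in series, each with the same radiative resistance, so the flux falls to 1/(N+1) of its unshielded value.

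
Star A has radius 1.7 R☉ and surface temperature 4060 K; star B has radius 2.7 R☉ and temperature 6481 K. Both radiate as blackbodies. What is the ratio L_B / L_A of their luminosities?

L = 4πR²σT⁴ ∝ R²T⁴, so L_B/L_A = (2.7/1.7)² × (6481/4060)⁴ = 2.52 × 6.49 = 16.4.

L_B/L_A ≈ 16.4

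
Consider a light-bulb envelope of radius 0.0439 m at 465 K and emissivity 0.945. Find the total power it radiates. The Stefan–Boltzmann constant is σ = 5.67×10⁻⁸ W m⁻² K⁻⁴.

A = 4πr² = 4π × (0.0439)² = 0.0242 m².
Stefan–Boltzmann: P = εσAT⁴ = 0.945 × 5.67×10⁻⁸ × 0.0242 × (465)⁴ = 0.945 × 5.67×10⁻⁸ × 0.0242 × 4.68×10^10.
P = 60.7 W.

P ≈ 60.7 W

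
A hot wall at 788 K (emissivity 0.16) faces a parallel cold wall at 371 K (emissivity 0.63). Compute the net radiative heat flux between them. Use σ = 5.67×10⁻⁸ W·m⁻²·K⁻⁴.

q ≈ 3040 W/m²

For two large parallel gray plates, q = σ(T₁⁴ − T₂⁴) / (1/ε₁ + 1/ε₂ − 1).
1/ε₁ + 1/ε₂ − 1 = 1/0.16 + 1/0.63 − 1 = 6.837.
T₁⁴ − T₂⁴ = 3.86×10^11 − 1.89×10^10 = 3.67×10^11 K⁴.
q = 5.67×10⁻⁸ × 3.67×10^11 / 6.837 = 3040 W/m².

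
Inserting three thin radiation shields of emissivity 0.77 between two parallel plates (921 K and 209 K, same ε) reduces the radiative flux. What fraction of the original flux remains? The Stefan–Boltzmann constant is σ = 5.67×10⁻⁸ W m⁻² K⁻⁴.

ratio ≈ 0.250

With N identical shields there are N+1 = 4 gaps in series, each with the same radiative resistance, so the flux falls to 1/(N+1) of its unshielded value.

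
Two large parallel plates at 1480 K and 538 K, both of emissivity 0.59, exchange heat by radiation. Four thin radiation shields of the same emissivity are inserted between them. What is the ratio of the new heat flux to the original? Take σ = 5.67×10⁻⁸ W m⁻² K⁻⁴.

ratio ≈ 0.200

With N identical shields there are N+1 = 5 gaps in series, each with the same radiative resistance, so the flux falls to 1/(N+1) of its unshielded value.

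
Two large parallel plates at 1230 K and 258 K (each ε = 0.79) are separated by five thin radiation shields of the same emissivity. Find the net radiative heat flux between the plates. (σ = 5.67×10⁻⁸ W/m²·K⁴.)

q ≈ 14100 W/m²

Each of the 6 gaps contributes resistance (2/ε − 1) = 2/0.79 − 1 = 1.532; total = 9.190.
q = σ(T₁⁴ − T₂⁴) / 9.190 = 5.67×10⁻⁸ × 2.28×10^12 / 9.190 = 14100 W/m².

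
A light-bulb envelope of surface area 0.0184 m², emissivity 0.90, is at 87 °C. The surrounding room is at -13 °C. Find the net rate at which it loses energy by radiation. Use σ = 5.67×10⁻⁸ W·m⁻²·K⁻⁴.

Convert: 87 °C = 360 K; -13 °C = 260 K.
Q = εσA(T⁴ − T_s⁴). T⁴ − T_s⁴ = (360)⁴ − (260)⁴ = 1.68×10^10 − 4.57×10^9 = 1.22×10^10 K⁴.
Q = 0.90 × 5.67×10⁻⁸ × 0.0184 × 1.22×10^10 = 11.5 W.

Q ≈ 11.5 W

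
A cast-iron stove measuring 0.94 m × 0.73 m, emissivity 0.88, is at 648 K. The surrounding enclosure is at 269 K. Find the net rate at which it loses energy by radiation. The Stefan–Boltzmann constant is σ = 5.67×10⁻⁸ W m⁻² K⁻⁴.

Q ≈ 5860 W

A = 0.94 × 0.73 = 0.686 m².
Q = εσA(T⁴ − T_s⁴). T⁴ − T_s⁴ = (648)⁴ − (269)⁴ = 1.76×10^11 − 5.24×10^9 = 1.71×10^11 K⁴.
Q = 0.88 × 5.67×10⁻⁸ × 0.686 × 1.71×10^11 = 5860 W.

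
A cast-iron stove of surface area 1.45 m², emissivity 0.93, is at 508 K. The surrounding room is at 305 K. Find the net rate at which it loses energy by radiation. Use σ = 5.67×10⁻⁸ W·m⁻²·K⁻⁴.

Q ≈ 4430 W

Q = εσA(T⁴ − T_s⁴). T⁴ − T_s⁴ = (508)⁴ − (305)⁴ = 6.66×10^10 − 8.65×10^9 = 5.79×10^10 K⁴.
Q = 0.93 × 5.67×10⁻⁸ × 1.45 × 5.79×10^10 = 4430 W.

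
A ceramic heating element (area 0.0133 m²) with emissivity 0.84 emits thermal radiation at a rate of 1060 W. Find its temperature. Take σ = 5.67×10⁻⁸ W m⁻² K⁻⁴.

From P = εσAT⁴, T = (P / εσA)^(1/4) = (1060 / (0.84 × 5.67×10⁻⁸ × 0.0133))^(1/4).
T = (1.67×10^12)^(1/4) = 1140 K.

T ≈ 1140 K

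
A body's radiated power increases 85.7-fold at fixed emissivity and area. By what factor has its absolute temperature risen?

factor ≈ 3.04

P ∝ T⁴ ⇒ T ∝ P^(1/4), so T scales by (85.7)^(1/4) = 3.04.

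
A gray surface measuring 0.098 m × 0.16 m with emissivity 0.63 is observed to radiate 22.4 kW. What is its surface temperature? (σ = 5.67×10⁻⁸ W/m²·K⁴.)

T ≈ 2510 K

A = 0.098 × 0.16 = 0.0157 m².
From P = εσAT⁴, T = (P / εσA)^(1/4) = (22400 / (0.63 × 5.67×10⁻⁸ × 0.0157))^(1/4).
T = (4.00×10^13)^(1/4) = 2510 K.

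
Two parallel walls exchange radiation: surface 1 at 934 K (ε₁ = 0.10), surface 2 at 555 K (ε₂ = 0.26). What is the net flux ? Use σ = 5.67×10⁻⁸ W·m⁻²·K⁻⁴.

For two large parallel gray plates, q = σ(T₁⁴ − T₂⁴) / (1/ε₁ + 1/ε₂ − 1).
1/ε₁ + 1/ε₂ − 1 = 1/0.10 + 1/0.26 − 1 = 12.85.
T₁⁴ − T₂⁴ = 7.61×10^11 − 9.49×10^10 = 6.66×10^11 K⁴.
q = 5.67×10⁻⁸ × 6.66×10^11 / 12.85 = 2940 W/m².

q ≈ 2940 W/m²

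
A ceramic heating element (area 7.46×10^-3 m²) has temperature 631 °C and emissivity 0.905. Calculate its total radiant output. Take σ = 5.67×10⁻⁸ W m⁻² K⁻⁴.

631 °C = 904 K.
Stefan–Boltzmann: P = εσAT⁴ = 0.905 × 5.67×10⁻⁸ × 7.46×10^-3 × (904)⁴ = 0.905 × 5.67×10⁻⁸ × 7.46×10^-3 × 6.68×10^11.
P = 256 W.

P ≈ 256 W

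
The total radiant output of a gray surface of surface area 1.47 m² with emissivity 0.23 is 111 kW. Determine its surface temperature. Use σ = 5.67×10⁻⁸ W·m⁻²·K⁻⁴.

T ≈ 1550 K

From P = εσAT⁴, T = (P / εσA)^(1/4) = (1.11×10^5 / (0.23 × 5.67×10⁻⁸ × 1.47))^(1/4).
T = (5.79×10^12)^(1/4) = 1550 K.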